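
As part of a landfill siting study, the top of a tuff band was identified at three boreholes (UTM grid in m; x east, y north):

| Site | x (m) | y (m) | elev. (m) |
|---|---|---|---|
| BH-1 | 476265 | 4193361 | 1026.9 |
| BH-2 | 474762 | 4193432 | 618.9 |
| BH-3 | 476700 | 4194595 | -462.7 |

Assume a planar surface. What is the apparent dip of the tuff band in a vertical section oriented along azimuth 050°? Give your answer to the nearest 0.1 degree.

Let the plane be z = a·x + b·y + c.
BH-2−BH-1: −1503a + 71b = −408;  BH-3−BH-1: 435a + 1234b = −1489.6.
Solving gives a = 0.21092, b = −1.28148.
Unit vector along 050° is (sin 50°, cos 50°) = (0.7660, 0.6428).
Slope in that direction = a·(0.7660) + b·(0.6428) = −0.66215.
Apparent dip = arctan|0.66215| = 33.5° (true dip is 52.4°, so apparent ≤ true as expected).

33.5°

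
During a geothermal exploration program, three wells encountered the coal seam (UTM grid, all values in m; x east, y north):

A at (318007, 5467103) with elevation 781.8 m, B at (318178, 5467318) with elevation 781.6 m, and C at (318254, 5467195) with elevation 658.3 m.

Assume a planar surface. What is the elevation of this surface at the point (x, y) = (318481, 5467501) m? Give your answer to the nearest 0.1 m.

669.6 m

Two edge vectors: A→B = (171, 215, -0.2), A→C = (247, 92, -123.5).
Normal n = (A→B) × (A→C) = (-26534.1, 21069.1, -37373).
So ∂z/∂x = −n_x/n_z = −0.709980467 and ∂z/∂y = −n_y/n_z = 0.563751906.
Intercept c from A: 781.8 + 225778.76 − 3082089.74 = −2855529.18.
At (318481, 5467501): z = −226115.3 + 3082314.1 − 2855529.18 = 669.6 m.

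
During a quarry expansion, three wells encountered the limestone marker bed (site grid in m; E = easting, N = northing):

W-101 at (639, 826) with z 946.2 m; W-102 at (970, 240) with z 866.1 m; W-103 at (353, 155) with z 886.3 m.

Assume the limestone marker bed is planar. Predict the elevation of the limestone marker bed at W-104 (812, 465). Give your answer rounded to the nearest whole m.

Two edge vectors: W-101→W-102 = (331, -586, -80.1), W-101→W-103 = (-286, -671, -59.9).
Normal n = (W-101→W-102) × (W-101→W-103) = (-18645.7, 42735.5, -389697).
So ∂z/∂E = −n_x/n_z = −0.04785 and ∂z/∂N = −n_y/n_z = 0.10966.
Intercept c from W-101: 946.2 + 30.57 − 90.58 = 886.19.
At (812, 465): z = −38.9 + 51.0 + 886.19 = 898.3 m.

898 m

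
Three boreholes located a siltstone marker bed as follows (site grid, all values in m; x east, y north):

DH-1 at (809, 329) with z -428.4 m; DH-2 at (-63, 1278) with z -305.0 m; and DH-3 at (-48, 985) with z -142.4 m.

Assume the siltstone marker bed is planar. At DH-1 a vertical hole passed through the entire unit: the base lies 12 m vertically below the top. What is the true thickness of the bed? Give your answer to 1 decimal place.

Two edge vectors: DH-1→DH-2 = (-872, 949, 123.4), DH-1→DH-3 = (-857, 656, 286).
Normal n = (DH-1→DH-2) × (DH-1→DH-3) = (190463.6, 143638.2, 241261).
So ∂z/∂x = −n_x/n_z = −0.78945 and ∂z/∂y = −n_y/n_z = −0.59536.
|∇z| = √(a²+b²) = 0.98878, so dip δ = arctan(0.98878) = 44.68°.
True thickness = vertical thickness × cos δ = 12 × cos 44.68° = 8.5 m.

8.5 m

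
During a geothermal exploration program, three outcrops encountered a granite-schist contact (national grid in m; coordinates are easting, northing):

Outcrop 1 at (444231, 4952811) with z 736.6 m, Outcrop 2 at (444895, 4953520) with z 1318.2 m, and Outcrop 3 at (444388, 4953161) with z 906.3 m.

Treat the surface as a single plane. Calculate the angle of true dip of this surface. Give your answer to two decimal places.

Let the plane be z = a·easting + b·northing + c.
Outcrop 2−Outcrop 1: 664a + 709b = 581.6;  Outcrop 3−Outcrop 1: 157a + 350b = 169.7.
Solving gives a = 0.68746, b = 0.17648.
Gradient magnitude |∇z| = √(a² + b²) = √(0.47260 + 0.03115) = 0.70975.
True dip = arctan(0.70975) = 35.37°, dipping toward WSW (azimuth ≈ 256°).

35.37°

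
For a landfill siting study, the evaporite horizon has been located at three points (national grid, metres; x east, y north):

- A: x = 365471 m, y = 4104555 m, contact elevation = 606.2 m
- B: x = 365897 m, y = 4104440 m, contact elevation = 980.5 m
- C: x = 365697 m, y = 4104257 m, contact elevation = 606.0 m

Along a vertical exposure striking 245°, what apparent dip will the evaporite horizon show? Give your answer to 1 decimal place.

Let the plane be z = a·x + b·y + c.
B−A: 426a − 115b = 374.3;  C−A: 226a − 298b = −0.2.
Solving gives a = 1.10506, b = 0.83873.
Unit vector along 245° is (sin 245°, cos 245°) = (-0.9063, -0.4226).
Slope in that direction = a·(-0.9063) + b·(-0.4226) = −1.35599.
Apparent dip = arctan|1.35599| = 53.6° (true dip is 54.2°, so apparent ≤ true as expected).

53.6°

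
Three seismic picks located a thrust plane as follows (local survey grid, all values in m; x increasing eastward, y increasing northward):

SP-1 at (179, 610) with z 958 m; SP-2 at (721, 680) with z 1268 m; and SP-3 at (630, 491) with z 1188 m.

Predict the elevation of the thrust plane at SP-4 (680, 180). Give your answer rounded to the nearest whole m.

Let the plane be z = a·x + b·y + c.
SP-2−SP-1: 542a + 70b = 310;  SP-3−SP-1: 451a − 119b = 230.
Solving gives a = 0.55159, b = 0.15770.
Then c = 958 − a·179 − b·610 = 763.07.
At (680, 180): z = 375.1 + 28.4 + 763.07 = 1166.5 m.

1167 m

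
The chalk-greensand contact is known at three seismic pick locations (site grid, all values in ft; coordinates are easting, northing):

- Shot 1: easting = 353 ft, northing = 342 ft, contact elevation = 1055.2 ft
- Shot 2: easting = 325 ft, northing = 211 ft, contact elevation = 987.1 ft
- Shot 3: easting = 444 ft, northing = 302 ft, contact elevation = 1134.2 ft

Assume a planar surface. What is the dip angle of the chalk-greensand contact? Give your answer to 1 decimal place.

46.3°

Let the plane be z = a·easting + b·northing + c.
Shot 2−Shot 1: −28a − 131b = −68.1;  Shot 3−Shot 1: 91a − 40b = 79.
Solving gives a = 1.00245, b = 0.30558.
Gradient magnitude |∇z| = √(a² + b²) = √(1.00491 + 0.09338) = 1.04800.
True dip = arctan(1.04800) = 46.3°, dipping toward WSW (azimuth ≈ 253°).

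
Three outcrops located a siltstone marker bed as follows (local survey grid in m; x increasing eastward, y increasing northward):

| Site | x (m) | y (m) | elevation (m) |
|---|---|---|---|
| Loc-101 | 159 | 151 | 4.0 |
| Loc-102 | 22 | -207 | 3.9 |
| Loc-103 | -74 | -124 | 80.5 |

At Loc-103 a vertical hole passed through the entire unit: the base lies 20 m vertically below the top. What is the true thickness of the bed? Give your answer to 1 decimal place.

Let the plane be z = a·x + b·y + c.
Loc-102−Loc-101: −137a − 358b = −0.1;  Loc-103−Loc-101: −233a − 275b = 76.5.
Solving gives a = −0.59937, b = 0.22965.
|∇z| = √(a²+b²) = 0.64186, so dip δ = arctan(0.64186) = 32.69°.
True thickness = vertical thickness × cos δ = 20 × cos 32.69° = 16.8 m.

16.8 m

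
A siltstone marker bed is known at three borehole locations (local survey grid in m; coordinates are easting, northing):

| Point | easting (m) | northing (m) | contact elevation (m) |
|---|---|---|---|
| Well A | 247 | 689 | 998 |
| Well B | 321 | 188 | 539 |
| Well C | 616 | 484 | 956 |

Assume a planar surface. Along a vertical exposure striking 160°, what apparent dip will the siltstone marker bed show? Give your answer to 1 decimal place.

Two edge vectors: Well A→Well B = (74, -501, -459), Well A→Well C = (369, -205, -42).
Normal n = (Well A→Well B) × (Well A→Well C) = (-73053, -166263, 169699).
So ∂z/∂easting = −n_x/n_z = 0.43049 and ∂z/∂northing = −n_y/n_z = 0.97975.
Unit vector along 160° is (sin 160°, cos 160°) = (0.3420, -0.9397).
Slope in that direction = a·(0.3420) + b·(-0.9397) = −0.77343.
Apparent dip = arctan|0.77343| = 37.7° (true dip is 46.9°, so apparent ≤ true as expected).

37.7°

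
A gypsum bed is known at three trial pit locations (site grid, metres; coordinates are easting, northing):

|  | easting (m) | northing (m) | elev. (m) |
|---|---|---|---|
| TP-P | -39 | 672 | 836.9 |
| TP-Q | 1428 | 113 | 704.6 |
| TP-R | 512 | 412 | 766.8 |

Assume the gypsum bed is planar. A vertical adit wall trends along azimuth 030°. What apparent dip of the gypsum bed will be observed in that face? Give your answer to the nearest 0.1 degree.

Two edge vectors: TP-P→TP-Q = (1467, -559, -132.3), TP-P→TP-R = (551, -260, -70.1).
Normal n = (TP-P→TP-Q) × (TP-P→TP-R) = (4787.9, 29939.4, -73411).
So ∂z/∂easting = −n_x/n_z = 0.06522 and ∂z/∂northing = −n_y/n_z = 0.40783.
Unit vector along 030° is (sin 30°, cos 30°) = (0.5000, 0.8660).
Slope in that direction = a·(0.5000) + b·(0.8660) = 0.38580.
Apparent dip = arctan|0.38580| = 21.1° (true dip is 22.4°, so apparent ≤ true as expected).

21.1°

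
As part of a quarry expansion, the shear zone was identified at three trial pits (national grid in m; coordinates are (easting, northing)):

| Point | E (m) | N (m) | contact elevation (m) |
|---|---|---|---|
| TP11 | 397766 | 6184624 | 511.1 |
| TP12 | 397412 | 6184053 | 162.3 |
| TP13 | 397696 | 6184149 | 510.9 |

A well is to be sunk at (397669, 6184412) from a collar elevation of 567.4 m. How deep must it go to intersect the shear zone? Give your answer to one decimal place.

141.3 m

Let the plane be z = a·E + b·N + c.
TP12−TP11: −354a − 571b = −348.8;  TP13−TP11: −70a − 475b = −0.2.
Solving gives a = 1.291666407, b = −0.189929786.
Then c = 511.1 − a·397766 − b·6184624 = 661374.43.
At (397669, 6184412): z_contact = 513655.69 − 1174604.05 + 661374.43 = 426.07 m.
Depth below ground = 567.4 − 426.07 = 141.3 m.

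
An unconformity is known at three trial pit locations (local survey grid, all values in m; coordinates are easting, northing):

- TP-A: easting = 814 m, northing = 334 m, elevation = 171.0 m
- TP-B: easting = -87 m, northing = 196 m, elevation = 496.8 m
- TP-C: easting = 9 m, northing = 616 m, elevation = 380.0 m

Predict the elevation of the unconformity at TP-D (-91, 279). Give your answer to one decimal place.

481.3 m

Let the plane be z = a·easting + b·northing + c.
TP-B−TP-A: −901a − 138b = 325.8;  TP-C−TP-A: −805a + 282b = 209.
Solving gives a = −0.33058, b = −0.20253.
Then c = 171 − a·814 − b·334 = 507.74.
At (-91, 279): z = 30.1 − 56.5 + 507.74 = 481.3 m.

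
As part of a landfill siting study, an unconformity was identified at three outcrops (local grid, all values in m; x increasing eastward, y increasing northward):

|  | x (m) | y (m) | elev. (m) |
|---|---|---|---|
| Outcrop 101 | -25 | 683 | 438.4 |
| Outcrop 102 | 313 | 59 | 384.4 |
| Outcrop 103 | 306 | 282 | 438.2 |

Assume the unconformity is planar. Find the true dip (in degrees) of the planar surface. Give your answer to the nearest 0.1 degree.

Two edge vectors: Outcrop 101→Outcrop 102 = (338, -624, -54), Outcrop 101→Outcrop 103 = (331, -401, -0.2).
Normal n = (Outcrop 101→Outcrop 102) × (Outcrop 101→Outcrop 103) = (-21529.2, -17806.4, 71006).
So ∂z/∂x = −n_x/n_z = 0.30320 and ∂z/∂y = −n_y/n_z = 0.25077.
Gradient magnitude |∇z| = √(a² + b²) = √(0.09193 + 0.06289) = 0.39347.
True dip = arctan(0.39347) = 21.5°, dipping toward SW (azimuth ≈ 230°).

21.5°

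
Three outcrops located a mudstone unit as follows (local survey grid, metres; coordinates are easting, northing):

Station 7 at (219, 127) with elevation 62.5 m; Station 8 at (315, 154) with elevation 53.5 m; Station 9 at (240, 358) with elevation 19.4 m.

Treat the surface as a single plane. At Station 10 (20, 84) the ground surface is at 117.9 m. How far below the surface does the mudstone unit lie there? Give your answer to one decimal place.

39.1 m

Two edge vectors: Station 7→Station 8 = (96, 27, -9), Station 7→Station 9 = (21, 231, -43.1).
Normal n = (Station 7→Station 8) × (Station 7→Station 9) = (915.3, 3948.6, 21609).
So ∂z/∂easting = −n_x/n_z = −0.04236 and ∂z/∂northing = −n_y/n_z = −0.18273.
Intercept c from Station 7: 62.5 + 9.28 + 23.21 = 94.98.
At (20, 84): z_contact = −0.85 − 15.35 + 94.98 = 78.79 m.
Depth below ground = 117.9 − 78.79 = 39.1 m.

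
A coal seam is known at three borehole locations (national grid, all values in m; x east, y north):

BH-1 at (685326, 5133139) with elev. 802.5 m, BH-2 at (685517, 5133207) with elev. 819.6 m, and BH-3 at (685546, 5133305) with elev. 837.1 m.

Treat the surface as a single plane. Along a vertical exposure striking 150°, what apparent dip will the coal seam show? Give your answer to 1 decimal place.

Let the plane be z = a·x + b·y + c.
BH-2−BH-1: 191a + 68b = 17.1;  BH-3−BH-1: 220a + 166b = 34.6.
Solving gives a = 0.02901, b = 0.16999.
Unit vector along 150° is (sin 150°, cos 150°) = (0.5000, -0.8660).
Slope in that direction = a·(0.5000) + b·(-0.8660) = −0.13271.
Apparent dip = arctan|0.13271| = 7.6° (true dip is 9.8°, so apparent ≤ true as expected).

7.6°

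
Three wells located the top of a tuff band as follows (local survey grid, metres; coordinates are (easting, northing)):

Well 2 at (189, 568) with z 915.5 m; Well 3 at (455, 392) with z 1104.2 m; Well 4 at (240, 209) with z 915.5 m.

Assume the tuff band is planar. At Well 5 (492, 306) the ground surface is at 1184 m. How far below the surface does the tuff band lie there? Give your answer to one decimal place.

Two edge vectors: Well 2→Well 3 = (266, -176, 188.7), Well 2→Well 4 = (51, -359, 0).
Normal n = (Well 2→Well 3) × (Well 2→Well 4) = (67743.3, 9623.7, -86518).
So ∂z/∂E = −n_x/n_z = 0.78300 and ∂z/∂N = −n_y/n_z = 0.11123.
Intercept c from Well 2: 915.5 − 147.99 − 63.18 = 704.33.
At (492, 306): z_contact = 385.23 + 34.04 + 704.33 = 1123.60 m.
Depth below ground = 1184 − 1123.60 = 60.4 m.

60.4 m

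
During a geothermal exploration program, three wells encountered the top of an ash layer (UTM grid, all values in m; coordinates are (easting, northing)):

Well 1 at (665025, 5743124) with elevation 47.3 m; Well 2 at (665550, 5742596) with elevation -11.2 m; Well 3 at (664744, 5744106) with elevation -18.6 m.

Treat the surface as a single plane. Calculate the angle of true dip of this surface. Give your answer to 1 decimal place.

Let the plane be z = a·E + b·N + c.
Well 2−Well 1: 525a − 528b = −58.5;  Well 3−Well 1: −281a + 982b = −65.9.
Solving gives a = −0.25122, b = −0.13899.
Gradient magnitude |∇z| = √(a² + b²) = √(0.06311 + 0.01932) = 0.28710.
True dip = arctan(0.28710) = 16.0°, dipping toward ENE (azimuth ≈ 061°).

16.0°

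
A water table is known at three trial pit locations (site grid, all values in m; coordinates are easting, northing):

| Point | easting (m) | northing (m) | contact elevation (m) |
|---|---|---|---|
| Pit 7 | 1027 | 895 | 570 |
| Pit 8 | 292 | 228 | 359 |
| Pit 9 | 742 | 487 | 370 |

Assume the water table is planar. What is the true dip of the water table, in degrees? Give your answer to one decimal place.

42.0°

Let the plane be z = a·easting + b·northing + c.
Pit 8−Pit 7: −735a − 667b = −211;  Pit 9−Pit 7: −285a − 408b = −200.
Solving gives a = −0.43095, b = 0.79123.
Gradient magnitude |∇z| = √(a² + b²) = √(0.18572 + 0.62604) = 0.90098.
True dip = arctan(0.90098) = 42.0°, dipping toward SSE (azimuth ≈ 151°).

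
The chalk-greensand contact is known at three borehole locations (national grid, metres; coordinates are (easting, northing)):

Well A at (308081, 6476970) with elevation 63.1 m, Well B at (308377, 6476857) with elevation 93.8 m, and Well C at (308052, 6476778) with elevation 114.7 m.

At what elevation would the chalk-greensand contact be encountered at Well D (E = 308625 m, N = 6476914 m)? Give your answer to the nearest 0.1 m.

Let the plane be z = a·E + b·N + c.
Well B−Well A: 296a − 113b = 30.7;  Well C−Well A: −29a − 192b = 51.6.
Solving gives a = 0.001058078, b = −0.268909814.
Then c = 63.1 − a·308081 − b·6476970 = 1741457.92.
At (308625, 6476914): z = 326.5 − 1741705.7 + 1741457.92 = 78.7 m.

78.7 m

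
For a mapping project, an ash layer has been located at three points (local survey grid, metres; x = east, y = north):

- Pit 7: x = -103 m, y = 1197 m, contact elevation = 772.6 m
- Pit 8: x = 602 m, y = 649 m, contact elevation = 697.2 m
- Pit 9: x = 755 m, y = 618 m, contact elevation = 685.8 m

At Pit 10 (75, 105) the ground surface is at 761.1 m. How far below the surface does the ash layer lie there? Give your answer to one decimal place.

61.4 m

Two edge vectors: Pit 7→Pit 8 = (705, -548, -75.4), Pit 7→Pit 9 = (858, -579, -86.8).
Normal n = (Pit 7→Pit 8) × (Pit 7→Pit 9) = (3909.8, -3499.2, 61989).
So ∂z/∂x = −n_x/n_z = −0.063072 and ∂z/∂y = −n_y/n_z = 0.056449.
Intercept c from Pit 7: 772.6 − 6.50 − 67.57 = 698.53.
At (75, 105): z_contact = −4.73 + 5.93 + 698.53 = 699.73 m.
Depth below ground = 761.1 − 699.73 = 61.4 m.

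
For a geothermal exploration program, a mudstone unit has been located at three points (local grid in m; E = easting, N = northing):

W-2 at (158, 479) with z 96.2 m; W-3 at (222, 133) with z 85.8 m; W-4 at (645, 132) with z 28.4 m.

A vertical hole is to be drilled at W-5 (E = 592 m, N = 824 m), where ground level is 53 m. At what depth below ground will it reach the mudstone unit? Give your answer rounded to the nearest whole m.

Two edge vectors: W-2→W-3 = (64, -346, -10.4), W-2→W-4 = (487, -347, -67.8).
Normal n = (W-2→W-3) × (W-2→W-4) = (19850, -725.6, 146294).
So ∂z/∂E = −n_x/n_z = −0.13569 and ∂z/∂N = −n_y/n_z = 0.00496.
Intercept c from W-2: 96.2 + 21.44 − 2.38 = 115.26.
At (592, 824): z_contact = −80.3 + 4.1 + 115.26 = 39.0 m.
Depth below ground = 53 − 39.0 = 14 m.

14 m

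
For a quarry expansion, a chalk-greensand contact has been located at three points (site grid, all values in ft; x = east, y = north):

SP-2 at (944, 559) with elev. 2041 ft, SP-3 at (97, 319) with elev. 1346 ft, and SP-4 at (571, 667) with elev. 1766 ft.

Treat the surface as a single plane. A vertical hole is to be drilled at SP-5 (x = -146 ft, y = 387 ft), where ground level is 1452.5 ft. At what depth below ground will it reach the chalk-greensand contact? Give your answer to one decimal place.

Two edge vectors: SP-2→SP-3 = (-847, -240, -695), SP-2→SP-4 = (-373, 108, -275).
Normal n = (SP-2→SP-3) × (SP-2→SP-4) = (141060, 26310, -180996).
So ∂z/∂x = −n_x/n_z = 0.77935 and ∂z/∂y = −n_y/n_z = 0.14536.
Intercept c from SP-2: 2041 − 735.71 − 81.26 = 1224.03.
At (-146, 387): z_contact = −113.79 + 56.26 + 1224.03 = 1166.50 ft.
Depth below ground = 1452.5 − 1166.50 = 286.0 ft.

286.0 ft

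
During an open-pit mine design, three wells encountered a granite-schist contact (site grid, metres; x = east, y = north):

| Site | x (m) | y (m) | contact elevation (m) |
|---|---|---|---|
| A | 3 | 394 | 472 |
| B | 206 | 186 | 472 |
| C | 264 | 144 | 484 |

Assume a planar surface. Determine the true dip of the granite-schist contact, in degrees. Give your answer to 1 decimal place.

44.6°

Two edge vectors: A→B = (203, -208, 0), A→C = (261, -250, 12).
Normal n = (A→B) × (A→C) = (-2496, -2436, 3538).
So ∂z/∂x = −n_x/n_z = 0.70548 and ∂z/∂y = −n_y/n_z = 0.68852.
Gradient magnitude |∇z| = √(a² + b²) = √(0.49771 + 0.47407) = 0.98579.
True dip = arctan(0.98579) = 44.6°, dipping toward SW (azimuth ≈ 226°).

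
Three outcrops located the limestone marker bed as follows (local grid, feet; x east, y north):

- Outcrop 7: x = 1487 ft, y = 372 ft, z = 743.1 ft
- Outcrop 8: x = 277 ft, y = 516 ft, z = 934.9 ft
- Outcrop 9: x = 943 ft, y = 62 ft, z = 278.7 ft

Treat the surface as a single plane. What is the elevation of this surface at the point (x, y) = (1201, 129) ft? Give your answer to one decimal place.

Let the plane be z = a·x + b·y + c.
Outcrop 8−Outcrop 7: −1210a + 144b = 191.8;  Outcrop 9−Outcrop 7: −544a − 310b = −464.4.
Solving gives a = 0.016354, b = 1.469365.
Then c = 743.1 − a·1487 − b·372 = 172.18.
At (1201, 129): z = 19.6 + 189.5 + 172.18 = 381.4 ft.

381.4 ft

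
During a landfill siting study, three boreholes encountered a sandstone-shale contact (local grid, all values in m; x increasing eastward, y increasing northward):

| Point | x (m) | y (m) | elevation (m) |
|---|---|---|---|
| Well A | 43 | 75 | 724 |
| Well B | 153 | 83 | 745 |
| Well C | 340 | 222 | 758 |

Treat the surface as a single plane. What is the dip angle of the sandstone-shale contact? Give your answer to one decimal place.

15.3°

Two edge vectors: Well A→Well B = (110, 8, 21), Well A→Well C = (297, 147, 34).
Normal n = (Well A→Well B) × (Well A→Well C) = (-2815, 2497, 13794).
So ∂z/∂x = −n_x/n_z = 0.20407 and ∂z/∂y = −n_y/n_z = −0.18102.
Gradient magnitude |∇z| = √(a² + b²) = √(0.04165 + 0.03277) = 0.27279.
True dip = arctan(0.27279) = 15.3°, dipping toward NW (azimuth ≈ 312°).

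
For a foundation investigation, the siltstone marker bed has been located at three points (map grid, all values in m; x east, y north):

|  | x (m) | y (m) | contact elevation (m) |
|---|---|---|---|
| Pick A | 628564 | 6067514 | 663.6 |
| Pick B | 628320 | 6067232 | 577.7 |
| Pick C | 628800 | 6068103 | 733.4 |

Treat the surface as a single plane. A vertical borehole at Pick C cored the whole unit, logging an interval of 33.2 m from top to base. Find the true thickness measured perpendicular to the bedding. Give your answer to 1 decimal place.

Let the plane be z = a·x + b·y + c.
Pick B−Pick A: −244a − 282b = −85.9;  Pick C−Pick A: 236a + 589b = 69.8.
Solving gives a = 0.40059, b = −0.04200.
|∇z| = √(a²+b²) = 0.40279, so dip δ = arctan(0.40279) = 21.94°.
True thickness = vertical thickness × cos δ = 33.2 × cos 21.94° = 30.8 m.

30.8 m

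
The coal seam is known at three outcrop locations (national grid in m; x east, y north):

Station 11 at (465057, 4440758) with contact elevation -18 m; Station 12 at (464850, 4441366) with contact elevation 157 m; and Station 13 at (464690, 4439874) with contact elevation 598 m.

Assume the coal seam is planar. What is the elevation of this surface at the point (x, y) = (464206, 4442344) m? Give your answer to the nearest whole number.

844 m

Let the plane be z = a·x + b·y + c.
Station 12−Station 11: −207a + 608b = 175;  Station 13−Station 11: −367a − 884b = 616.
Solving gives a = −1.30311924, b = −0.15583172.
Then c = -18 − a·465057 − b·4440758 = 1298017.67.
At (464206, 4442344): z = −604915.8 − 692258.1 + 1298017.67 = 843.8 m.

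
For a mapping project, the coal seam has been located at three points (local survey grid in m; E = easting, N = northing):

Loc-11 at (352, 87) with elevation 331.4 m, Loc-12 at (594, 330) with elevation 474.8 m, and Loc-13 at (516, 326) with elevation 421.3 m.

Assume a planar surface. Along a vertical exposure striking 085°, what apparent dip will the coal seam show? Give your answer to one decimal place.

Two edge vectors: Loc-11→Loc-12 = (242, 243, 143.4), Loc-11→Loc-13 = (164, 239, 89.9).
Normal n = (Loc-11→Loc-12) × (Loc-11→Loc-13) = (-12426.9, 1761.8, 17986).
So ∂z/∂E = −n_x/n_z = 0.69092 and ∂z/∂N = −n_y/n_z = −0.09795.
Unit vector along 085° is (sin 85°, cos 85°) = (0.9962, 0.0872).
Slope in that direction = a·(0.9962) + b·(0.0872) = 0.67975.
Apparent dip = arctan|0.67975| = 34.2° (true dip is 34.9°, so apparent ≤ true as expected).

34.2°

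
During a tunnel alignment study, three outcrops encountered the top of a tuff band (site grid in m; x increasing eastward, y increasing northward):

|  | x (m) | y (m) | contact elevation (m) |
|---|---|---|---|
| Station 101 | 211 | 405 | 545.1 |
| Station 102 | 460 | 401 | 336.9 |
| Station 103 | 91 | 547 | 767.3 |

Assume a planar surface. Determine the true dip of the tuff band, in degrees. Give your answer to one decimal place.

50.1°

Two edge vectors: Station 101→Station 102 = (249, -4, -208.2), Station 101→Station 103 = (-120, 142, 222.2).
Normal n = (Station 101→Station 102) × (Station 101→Station 103) = (28675.6, -30343.8, 34878).
So ∂z/∂x = −n_x/n_z = −0.82217 and ∂z/∂y = −n_y/n_z = 0.87000.
Gradient magnitude |∇z| = √(a² + b²) = √(0.67596 + 0.75690) = 1.19702.
True dip = arctan(1.19702) = 50.1°, dipping toward SE (azimuth ≈ 137°).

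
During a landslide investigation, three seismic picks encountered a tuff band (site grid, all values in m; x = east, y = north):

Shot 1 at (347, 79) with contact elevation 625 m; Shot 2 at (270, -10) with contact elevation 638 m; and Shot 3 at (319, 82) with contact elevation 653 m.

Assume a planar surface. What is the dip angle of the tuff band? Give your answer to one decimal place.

Let the plane be z = a·x + b·y + c.
Shot 2−Shot 1: −77a − 89b = 13;  Shot 3−Shot 1: −28a + 3b = 28.
Solving gives a = −0.92949, b = 0.65810.
Gradient magnitude |∇z| = √(a² + b²) = √(0.86395 + 0.43309) = 1.13888.
True dip = arctan(1.13888) = 48.7°, dipping toward SE (azimuth ≈ 125°).

48.7°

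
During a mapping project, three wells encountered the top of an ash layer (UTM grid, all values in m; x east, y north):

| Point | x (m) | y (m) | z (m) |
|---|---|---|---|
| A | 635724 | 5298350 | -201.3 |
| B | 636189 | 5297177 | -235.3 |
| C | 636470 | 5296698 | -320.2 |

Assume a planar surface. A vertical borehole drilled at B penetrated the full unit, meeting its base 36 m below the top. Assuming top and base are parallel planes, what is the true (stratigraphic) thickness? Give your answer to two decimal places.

27.73 m

Let the plane be z = a·x + b·y + c.
B−A: 465a − 1173b = −34;  C−A: 746a − 1652b = −118.9.
Solving gives a = −0.77941, b = −0.27999.
|∇z| = √(a²+b²) = 0.82817, so dip δ = arctan(0.82817) = 39.63°.
True thickness = vertical thickness × cos δ = 36 × cos 39.63° = 27.73 m.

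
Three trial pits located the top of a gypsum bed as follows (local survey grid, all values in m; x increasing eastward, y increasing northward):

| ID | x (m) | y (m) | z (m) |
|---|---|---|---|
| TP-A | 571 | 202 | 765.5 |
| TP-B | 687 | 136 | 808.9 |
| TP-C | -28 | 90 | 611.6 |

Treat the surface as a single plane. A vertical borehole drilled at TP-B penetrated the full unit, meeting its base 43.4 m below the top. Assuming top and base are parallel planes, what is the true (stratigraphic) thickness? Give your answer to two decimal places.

41.27 m

Let the plane be z = a·x + b·y + c.
TP-B−TP-A: 116a − 66b = 43.4;  TP-C−TP-A: −599a − 112b = −153.9.
Solving gives a = 0.28592, b = −0.15505.
|∇z| = √(a²+b²) = 0.32525, so dip δ = arctan(0.32525) = 18.02°.
True thickness = vertical thickness × cos δ = 43.4 × cos 18.02° = 41.27 m.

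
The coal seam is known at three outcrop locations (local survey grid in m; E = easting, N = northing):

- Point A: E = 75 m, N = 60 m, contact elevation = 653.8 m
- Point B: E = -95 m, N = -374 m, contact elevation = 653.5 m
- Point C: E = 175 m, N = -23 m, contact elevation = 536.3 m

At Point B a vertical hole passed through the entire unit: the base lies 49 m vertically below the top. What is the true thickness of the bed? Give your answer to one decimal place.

35.5 m

Two edge vectors: Point A→Point B = (-170, -434, -0.3), Point A→Point C = (100, -83, -117.5).
Normal n = (Point A→Point B) × (Point A→Point C) = (50970.1, -20005, 57510).
So ∂z/∂E = −n_x/n_z = −0.88628 and ∂z/∂N = −n_y/n_z = 0.34785.
|∇z| = √(a²+b²) = 0.95210, so dip δ = arctan(0.95210) = 43.59°.
True thickness = vertical thickness × cos δ = 49 × cos 43.59° = 35.5 m.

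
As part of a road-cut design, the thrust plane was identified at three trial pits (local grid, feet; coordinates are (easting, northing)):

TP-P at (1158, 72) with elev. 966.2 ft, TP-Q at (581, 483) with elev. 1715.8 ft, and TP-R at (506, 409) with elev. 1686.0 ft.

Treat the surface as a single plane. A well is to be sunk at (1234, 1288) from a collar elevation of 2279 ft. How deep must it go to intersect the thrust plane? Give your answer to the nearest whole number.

143 ft

Two edge vectors: TP-P→TP-Q = (-577, 411, 749.6), TP-P→TP-R = (-652, 337, 719.8).
Normal n = (TP-P→TP-Q) × (TP-P→TP-R) = (43222.6, -73414.6, 73523).
So ∂z/∂E = −n_x/n_z = −0.58788 and ∂z/∂N = −n_y/n_z = 0.99853.
Intercept c from TP-P: 966.2 + 680.76 − 71.89 = 1575.07.
At (1234, 1288): z_contact = −725.4 + 1286.1 + 1575.07 = 2135.7 ft.
Depth below ground = 2279 − 2135.7 = 143 ft.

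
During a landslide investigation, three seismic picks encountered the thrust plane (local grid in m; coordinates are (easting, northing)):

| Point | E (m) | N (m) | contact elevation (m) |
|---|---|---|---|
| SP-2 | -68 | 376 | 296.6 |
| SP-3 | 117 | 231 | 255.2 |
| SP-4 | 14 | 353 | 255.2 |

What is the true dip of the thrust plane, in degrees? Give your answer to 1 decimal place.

40.9°

Let the plane be z = a·E + b·N + c.
SP-3−SP-2: 185a − 145b = −41.4;  SP-4−SP-2: 82a − 23b = −41.4.
Solving gives a = −0.66153, b = −0.55851.
Gradient magnitude |∇z| = √(a² + b²) = √(0.43763 + 0.31193) = 0.86577.
True dip = arctan(0.86577) = 40.9°, dipping toward NE (azimuth ≈ 050°).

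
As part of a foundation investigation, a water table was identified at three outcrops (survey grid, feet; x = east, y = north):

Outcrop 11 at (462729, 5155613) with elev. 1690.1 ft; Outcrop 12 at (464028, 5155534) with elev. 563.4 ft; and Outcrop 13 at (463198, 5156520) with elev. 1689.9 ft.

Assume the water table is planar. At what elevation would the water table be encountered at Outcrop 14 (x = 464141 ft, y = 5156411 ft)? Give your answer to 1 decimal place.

849.5 ft

Two edge vectors: Outcrop 11→Outcrop 12 = (1299, -79, -1126.7), Outcrop 11→Outcrop 13 = (469, 907, -0.2).
Normal n = (Outcrop 11→Outcrop 12) × (Outcrop 11→Outcrop 13) = (1021932.7, -528162.5, 1215244).
So ∂z/∂x = −n_x/n_z = −0.840927995 and ∂z/∂y = −n_y/n_z = 0.434614366.
Intercept c from Outcrop 11: 1690.1 + 389121.77 − 2240703.47 = −1849891.60.
At (464141, 5156411): z = −390309.2 + 2241050.3 − 1849891.60 = 849.5 ft.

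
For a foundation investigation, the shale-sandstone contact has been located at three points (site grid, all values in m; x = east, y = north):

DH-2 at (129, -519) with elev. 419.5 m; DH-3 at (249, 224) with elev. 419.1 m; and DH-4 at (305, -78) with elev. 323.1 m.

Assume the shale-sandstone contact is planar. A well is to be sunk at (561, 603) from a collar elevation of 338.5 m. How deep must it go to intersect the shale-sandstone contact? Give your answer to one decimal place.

149.8 m

Let the plane be z = a·x + b·y + c.
DH-3−DH-2: 120a + 743b = −0.4;  DH-4−DH-2: 176a + 441b = −96.4.
Solving gives a = −0.91780, b = 0.14769.
Then c = 419.5 − a·129 − b·-519 = 614.55.
At (561, 603): z_contact = −514.89 + 89.06 + 614.55 = 188.72 m.
Depth below ground = 338.5 − 188.72 = 149.8 m.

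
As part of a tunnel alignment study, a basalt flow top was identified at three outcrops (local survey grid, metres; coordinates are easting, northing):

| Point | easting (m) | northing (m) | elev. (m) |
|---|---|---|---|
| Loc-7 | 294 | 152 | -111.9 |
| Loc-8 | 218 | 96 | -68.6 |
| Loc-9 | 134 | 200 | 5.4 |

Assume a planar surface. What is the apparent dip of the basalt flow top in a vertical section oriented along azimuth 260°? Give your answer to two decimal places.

32.95°

Two edge vectors: Loc-7→Loc-8 = (-76, -56, 43.3), Loc-7→Loc-9 = (-160, 48, 117.3).
Normal n = (Loc-7→Loc-8) × (Loc-7→Loc-9) = (-8647.2, 1986.8, -12608).
So ∂z/∂easting = −n_x/n_z = −0.68585 and ∂z/∂northing = −n_y/n_z = 0.15758.
Unit vector along 260° is (sin 260°, cos 260°) = (-0.9848, -0.1736).
Slope in that direction = a·(-0.9848) + b·(-0.1736) = 0.64807.
Apparent dip = arctan|0.64807| = 32.95° (true dip is 35.1°, so apparent ≤ true as expected).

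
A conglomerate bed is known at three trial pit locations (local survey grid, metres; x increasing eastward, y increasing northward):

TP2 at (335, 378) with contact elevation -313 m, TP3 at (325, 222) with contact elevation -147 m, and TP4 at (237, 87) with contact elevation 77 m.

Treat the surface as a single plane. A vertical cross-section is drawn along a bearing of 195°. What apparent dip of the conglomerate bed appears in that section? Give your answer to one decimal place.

50.8°

Let the plane be z = a·x + b·y + c.
TP3−TP2: −10a − 156b = 166;  TP4−TP2: −98a − 291b = 390.
Solving gives a = −1.01260, b = −0.99919.
Unit vector along 195° is (sin 195°, cos 195°) = (-0.2588, -0.9659).
Slope in that direction = a·(-0.2588) + b·(-0.9659) = 1.22723.
Apparent dip = arctan|1.22723| = 50.8° (true dip is 54.9°, so apparent ≤ true as expected).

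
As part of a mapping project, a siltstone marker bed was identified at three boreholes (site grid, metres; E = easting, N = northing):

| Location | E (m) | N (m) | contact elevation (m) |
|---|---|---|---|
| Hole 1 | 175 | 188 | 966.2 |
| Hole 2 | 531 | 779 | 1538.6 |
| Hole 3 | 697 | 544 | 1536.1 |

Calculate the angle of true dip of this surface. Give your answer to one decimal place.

Let the plane be z = a·E + b·N + c.
Hole 2−Hole 1: 356a + 591b = 572.4;  Hole 3−Hole 1: 522a + 356b = 569.9.
Solving gives a = 0.73191, b = 0.52765.
Gradient magnitude |∇z| = √(a² + b²) = √(0.53569 + 0.27841) = 0.90228.
True dip = arctan(0.90228) = 42.1°, dipping toward SW (azimuth ≈ 234°).

42.1°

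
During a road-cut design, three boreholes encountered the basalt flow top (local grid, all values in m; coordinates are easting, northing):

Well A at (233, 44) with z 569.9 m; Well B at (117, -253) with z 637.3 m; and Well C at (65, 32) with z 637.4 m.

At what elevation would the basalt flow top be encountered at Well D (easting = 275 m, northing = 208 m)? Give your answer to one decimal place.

Two edge vectors: Well A→Well B = (-116, -297, 67.4), Well A→Well C = (-168, -12, 67.5).
Normal n = (Well A→Well B) × (Well A→Well C) = (-19238.7, -3493.2, -48504).
So ∂z/∂easting = −n_x/n_z = −0.39664 and ∂z/∂northing = −n_y/n_z = −0.07202.
Intercept c from Well A: 569.9 + 92.42 + 3.17 = 665.49.
At (275, 208): z = −109.1 − 15.0 + 665.49 = 541.4 m.

541.4 m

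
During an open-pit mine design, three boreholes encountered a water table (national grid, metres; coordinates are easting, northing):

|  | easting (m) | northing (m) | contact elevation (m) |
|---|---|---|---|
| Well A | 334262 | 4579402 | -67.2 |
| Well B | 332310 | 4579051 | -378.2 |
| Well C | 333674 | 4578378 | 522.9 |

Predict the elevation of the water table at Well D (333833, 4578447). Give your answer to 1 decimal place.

518.1 m

Two edge vectors: Well A→Well B = (-1952, -351, -311), Well A→Well C = (-588, -1024, 590.1).
Normal n = (Well A→Well B) × (Well A→Well C) = (-525589.1, 1334743.2, 1792460).
So ∂z/∂easting = −n_x/n_z = 0.293222220 and ∂z/∂northing = −n_y/n_z = −0.744643228.
Intercept c from Well A: -67.2 − 98013.05 + 3410020.69 = 3311940.44.
At (333833, 4578447): z = 97887.3 − 3409309.6 + 3311940.44 = 518.1 m.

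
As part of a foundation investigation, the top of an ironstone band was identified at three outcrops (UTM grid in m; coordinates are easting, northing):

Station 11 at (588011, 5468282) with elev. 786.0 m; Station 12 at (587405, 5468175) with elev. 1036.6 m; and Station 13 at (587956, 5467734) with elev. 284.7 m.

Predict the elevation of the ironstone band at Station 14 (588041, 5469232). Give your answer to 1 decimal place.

Two edge vectors: Station 11→Station 12 = (-606, -107, 250.6), Station 11→Station 13 = (-55, -548, -501.3).
Normal n = (Station 11→Station 12) × (Station 11→Station 13) = (190967.9, -317570.8, 326203).
So ∂z/∂easting = −n_x/n_z = −0.585426560 and ∂z/∂northing = −n_y/n_z = 0.973537337.
Intercept c from Station 11: 786 + 344237.26 − 5323576.70 = −4978553.44.
At (588041, 5469232): z = −344254.8 + 5324501.6 − 4978553.44 = 1693.3 m.

1693.3 m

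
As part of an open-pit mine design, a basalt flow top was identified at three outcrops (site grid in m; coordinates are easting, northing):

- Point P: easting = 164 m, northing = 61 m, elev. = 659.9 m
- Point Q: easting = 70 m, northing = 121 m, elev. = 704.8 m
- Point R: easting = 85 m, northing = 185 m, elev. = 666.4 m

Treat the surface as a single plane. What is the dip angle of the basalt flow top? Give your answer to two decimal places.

40.72°

Two edge vectors: Point P→Point Q = (-94, 60, 44.9), Point P→Point R = (-79, 124, 6.5).
Normal n = (Point P→Point Q) × (Point P→Point R) = (-5177.6, -2936.1, -6916).
So ∂z/∂easting = −n_x/n_z = −0.74864 and ∂z/∂northing = −n_y/n_z = −0.42454.
Gradient magnitude |∇z| = √(a² + b²) = √(0.56046 + 0.18023) = 0.86064.
True dip = arctan(0.86064) = 40.72°, dipping toward ENE (azimuth ≈ 060°).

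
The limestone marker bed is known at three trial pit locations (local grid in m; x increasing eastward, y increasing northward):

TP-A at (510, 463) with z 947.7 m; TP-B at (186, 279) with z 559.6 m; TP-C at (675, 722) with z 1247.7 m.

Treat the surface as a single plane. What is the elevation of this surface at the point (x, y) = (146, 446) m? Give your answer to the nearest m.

Two edge vectors: TP-A→TP-B = (-324, -184, -388.1), TP-A→TP-C = (165, 259, 300).
Normal n = (TP-A→TP-B) × (TP-A→TP-C) = (45317.9, 33163.5, -53556).
So ∂z/∂x = −n_x/n_z = 0.84618 and ∂z/∂y = −n_y/n_z = 0.61923.
Intercept c from TP-A: 947.7 − 431.55 − 286.70 = 229.45.
At (146, 446): z = 123.5 + 276.2 + 229.45 = 629.2 m.

629 m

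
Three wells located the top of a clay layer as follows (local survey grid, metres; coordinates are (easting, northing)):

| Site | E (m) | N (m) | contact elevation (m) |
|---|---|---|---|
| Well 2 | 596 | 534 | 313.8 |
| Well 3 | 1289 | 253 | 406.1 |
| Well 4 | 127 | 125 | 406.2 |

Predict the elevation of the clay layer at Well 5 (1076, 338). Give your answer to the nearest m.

Two edge vectors: Well 2→Well 3 = (693, -281, 92.3), Well 2→Well 4 = (-469, -409, 92.4).
Normal n = (Well 2→Well 3) × (Well 2→Well 4) = (11786.3, -107321.9, -415226).
So ∂z/∂E = −n_x/n_z = 0.02839 and ∂z/∂N = −n_y/n_z = −0.25847.
Intercept c from Well 2: 313.8 − 16.92 + 138.02 = 434.90.
At (1076, 338): z = 30.5 − 87.4 + 434.90 = 378.1 m.

378 m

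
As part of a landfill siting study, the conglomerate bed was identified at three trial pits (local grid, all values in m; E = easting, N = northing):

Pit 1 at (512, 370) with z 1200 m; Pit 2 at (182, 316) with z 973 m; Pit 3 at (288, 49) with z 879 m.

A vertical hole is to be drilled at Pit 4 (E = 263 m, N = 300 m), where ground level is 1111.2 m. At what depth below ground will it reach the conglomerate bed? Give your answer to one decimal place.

99.7 m

Let the plane be z = a·E + b·N + c.
Pit 2−Pit 1: −330a − 54b = −227;  Pit 3−Pit 1: −224a − 321b = −321.
Solving gives a = 0.59182, b = 0.58702.
Then c = 1200 − a·512 − b·370 = 679.79.
At (263, 300): z_contact = 155.65 + 176.10 + 679.79 = 1011.55 m.
Depth below ground = 1111.2 − 1011.55 = 99.7 m.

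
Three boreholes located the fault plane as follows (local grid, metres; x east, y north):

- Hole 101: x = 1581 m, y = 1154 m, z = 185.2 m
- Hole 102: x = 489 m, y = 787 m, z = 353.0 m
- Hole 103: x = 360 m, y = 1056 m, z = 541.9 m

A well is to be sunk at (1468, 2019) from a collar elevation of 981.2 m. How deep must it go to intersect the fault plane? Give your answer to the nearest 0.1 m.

289.9 m

Let the plane be z = a·x + b·y + c.
Hole 102−Hole 101: −1092a − 367b = 167.8;  Hole 103−Hole 101: −1221a − 98b = 356.7.
Solving gives a = −0.335583, b = 0.541300.
Then c = 185.2 − a·1581 − b·1154 = 91.10.
At (1468, 2019): z_contact = −492.64 + 1092.88 + 91.10 = 691.35 m.
Depth below ground = 981.2 − 691.35 = 289.9 m.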